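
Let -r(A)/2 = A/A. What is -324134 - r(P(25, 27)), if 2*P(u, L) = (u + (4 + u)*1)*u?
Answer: -324132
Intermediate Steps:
P(u, L) = u*(4 + 2*u)/2 (P(u, L) = ((u + (4 + u)*1)*u)/2 = ((u + (4 + u))*u)/2 = ((4 + 2*u)*u)/2 = (u*(4 + 2*u))/2 = u*(4 + 2*u)/2)
r(A) = -2 (r(A) = -2*A/A = -2*1 = -2)
-324134 - r(P(25, 27)) = -324134 - 1*(-2) = -324134 + 2 = -324132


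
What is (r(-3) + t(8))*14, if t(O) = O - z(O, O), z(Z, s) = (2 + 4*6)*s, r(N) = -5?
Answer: -2870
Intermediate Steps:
z(Z, s) = 26*s (z(Z, s) = (2 + 24)*s = 26*s)
t(O) = -25*O (t(O) = O - 26*O = -25*O)
(r(-3) + t(8))*14 = (-5 - 25*8)*14 = (-5 - 200)*14 = -205*14 = -2870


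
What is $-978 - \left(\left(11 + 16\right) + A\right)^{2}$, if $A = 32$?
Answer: $-4459$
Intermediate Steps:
$-978 - \left(\left(11 + 16\right) + A\right)^{2} = -978 - \left(\left(11 + 16\right) + 32\right)^{2} = -978 - \left(27 + 32\right)^{2} = -978 - 59^{2} = -978 - 3481 = -4459$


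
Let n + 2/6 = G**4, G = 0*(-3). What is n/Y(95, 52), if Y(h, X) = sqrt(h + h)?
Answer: -sqrt(190)/570 ≈ -0.024183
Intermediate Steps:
G = 0
Y(h, X) = sqrt(2)*sqrt(h) (Y(h, X) = sqrt(2*h) = sqrt(2)*sqrt(h))
n = -1/3 (n = -1/3 + 0**4 = -1/3 + 0 = -1/3 ≈ -0.33333)
n/Y(95, 52) = -sqrt(190)/190/3 = -sqrt(190)/570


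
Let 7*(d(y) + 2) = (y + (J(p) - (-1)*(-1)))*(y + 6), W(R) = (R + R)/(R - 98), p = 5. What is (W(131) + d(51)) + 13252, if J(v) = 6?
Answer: 452560/33 ≈ 13714.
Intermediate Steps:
W(R) = 2*R/(-98 + R) (W(R) = (2*R)/(-98 + R) = 2*R/(-98 + R))
d(y) = -2 + (5 + y)*(6 + y)/7 (d(y) = -2 + ((y + (6 - (-1)*(-1)))*(y + 6))/7 = -2 + ((y + (6 - 1*1))*(6 + y))/7 = -2 + ((y + (6 - 1))*(6 + y))/7 = -2 + ((y + 5)*(6 + y))/7 = -2 + ((5 + y)*(6 + y))/7 = -2 + (5 + y)*(6 + y)/7)
(W(131) + d(51)) + 13252 = (2*131/(-98 + 131) + (16/7 + (⅐)*51² + (11/7)*51)) + 13252 = (2*131/33 + (16/7 + (⅐)*2601 + 561/7)) + 13252 = (2*131*(1/33) + (16/7 + 2601/7 + 561/7)) + 13252 = (262/33 + 454) + 13252 = 15244/33 + 13252 = 452560/33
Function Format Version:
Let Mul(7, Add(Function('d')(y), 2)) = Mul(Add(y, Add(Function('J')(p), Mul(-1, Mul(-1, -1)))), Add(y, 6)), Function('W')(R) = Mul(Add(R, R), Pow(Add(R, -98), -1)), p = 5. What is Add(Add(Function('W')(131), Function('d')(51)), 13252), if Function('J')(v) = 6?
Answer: Rational(452560, 33) ≈ 13714.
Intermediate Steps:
Function('W')(R) = Mul(2, R, Pow(Add(-98, R), -1)) (Function('W')(R) = Mul(Mul(2, R), Pow(Add(-98, R), -1)) = Mul(2, R, Pow(Add(-98, R), -1)))
Function('d')(y) = Add(-2, Mul(Rational(1, 7), Add(5, y), Add(6, y))) (Function('d')(y) = Add(-2, Mul(Rational(1, 7), Mul(Add(y, Add(6, Mul(-1, Mul(-1, -1)))), Add(y, 6)))) = Add(-2, Mul(Rational(1, 7), Mul(Add(y, Add(6, Mul(-1, 1))), Add(6, y)))) = Add(-2, Mul(Rational(1, 7), Mul(Add(y, Add(6, -1)), Add(6, y)))) = Add(-2, Mul(Rational(1, 7), Mul(Add(y, 5), Add(6, y)))) = Add(-2, Mul(Rational(1, 7), Mul(Add(5, y), Add(6, y)))) = Add(-2, Mul(Rational(1, 7), Add(5, y), Add(6, y))))
Add(Add(Function('W')(131), Function('d')(51)), 13252) = Add(Add(Mul(2, 131, Pow(Add(-98, 131), -1)), Add(Rational(16, 7), Mul(Rational(1, 7), Pow(51, 2)), Mul(Rational(11, 7), 51))), 13252) = Add(Add(Mul(2, 131, Pow(33, -1)), Add(Rational(16, 7), Mul(Rational(1, 7), 2601), Rational(561, 7))), 13252) = Add(Add(Mul(2, 131, Rational(1, 33)), Add(Rational(16, 7), Rational(2601, 7), Rational(561, 7))), 13252) = Add(Add(Rational(262, 33), 454), 13252) = Add(Rational(15244, 33), 13252) = Rational(452560, 33)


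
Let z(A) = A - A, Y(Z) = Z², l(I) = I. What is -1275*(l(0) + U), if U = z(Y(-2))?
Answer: 0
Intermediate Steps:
z(A) = 0
U = 0
-1275*(l(0) + U) = -1275*(0 + 0) = -1275*0 = 0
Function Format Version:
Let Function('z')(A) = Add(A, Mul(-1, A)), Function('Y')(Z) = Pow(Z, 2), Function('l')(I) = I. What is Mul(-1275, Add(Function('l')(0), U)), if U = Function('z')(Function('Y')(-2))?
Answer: 0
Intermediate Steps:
Function('z')(A) = 0
U = 0
Mul(-1275, Add(Function('l')(0), U)) = Mul(-1275, Add(0, 0)) = Mul(-1275, 0) = 0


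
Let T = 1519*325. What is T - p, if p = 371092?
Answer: 122583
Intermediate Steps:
T = 493675
T - p = 493675 - 1*371092 = 493675 - 371092 = 122583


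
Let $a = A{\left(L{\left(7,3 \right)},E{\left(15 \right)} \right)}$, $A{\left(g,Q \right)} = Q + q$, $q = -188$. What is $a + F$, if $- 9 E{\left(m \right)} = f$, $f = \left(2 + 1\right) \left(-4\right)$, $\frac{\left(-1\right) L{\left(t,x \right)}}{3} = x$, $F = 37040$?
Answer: $\frac{110560}{3} \approx 36853.0$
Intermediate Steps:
$L{\left(t,x \right)} = - 3 x$
$f = -12$ ($f = 3 \left(-4\right) = -12$)
$E{\left(m \right)} = \frac{4}{3}$ ($E{\left(m \right)} = \left(- \frac{1}{9}\right) \left(-12\right) = \frac{4}{3}$)
$A{\left(g,Q \right)} = -188 + Q$ ($A{\left(g,Q \right)} = Q - 188 = -188 + Q$)
$a = - \frac{560}{3}$ ($a = -188 + \frac{4}{3} = - \frac{560}{3} \approx -186.67$)
$a + F = - \frac{560}{3} + 37040 = \frac{110560}{3}$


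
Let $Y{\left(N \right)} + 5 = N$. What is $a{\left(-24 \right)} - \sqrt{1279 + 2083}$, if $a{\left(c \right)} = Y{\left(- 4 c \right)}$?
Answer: $91 - 41 \sqrt{2} \approx 33.017$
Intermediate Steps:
$Y{\left(N \right)} = -5 + N$
$a{\left(c \right)} = -5 - 4 c$
$a{\left(-24 \right)} - \sqrt{1279 + 2083} = \left(-5 - -96\right) - \sqrt{1279 + 2083} = \left(-5 + 96\right) - \sqrt{3362} = 91 - 41 \sqrt{2}$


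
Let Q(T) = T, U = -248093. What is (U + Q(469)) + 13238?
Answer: -234386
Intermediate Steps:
(U + Q(469)) + 13238 = (-248093 + 469) + 13238 = -247624 + 13238 = -234386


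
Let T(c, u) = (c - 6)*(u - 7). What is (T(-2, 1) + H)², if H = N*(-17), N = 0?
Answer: 2304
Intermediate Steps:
H = 0 (H = 0*(-17) = 0)
T(c, u) = (-7 + u)*(-6 + c) (T(c, u) = (-6 + c)*(-7 + u) = (-7 + u)*(-6 + c))
(T(-2, 1) + H)² = ((42 - 7*(-2) - 6*1 - 2*1) + 0)² = ((42 + 14 - 6 - 2) + 0)² = (48 + 0)² = 48² = 2304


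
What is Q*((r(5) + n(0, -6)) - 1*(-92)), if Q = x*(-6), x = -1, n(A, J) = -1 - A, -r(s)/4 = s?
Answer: 426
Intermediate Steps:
r(s) = -4*s
Q = 6 (Q = -1*(-6) = 6)
Q*((r(5) + n(0, -6)) - 1*(-92)) = 6*((-4*5 + (-1 - 1*0)) - 1*(-92)) = 6*((-20 + (-1 + 0)) + 92) = 6*((-20 - 1) + 92) = 6*(-21 + 92) = 6*71 = 426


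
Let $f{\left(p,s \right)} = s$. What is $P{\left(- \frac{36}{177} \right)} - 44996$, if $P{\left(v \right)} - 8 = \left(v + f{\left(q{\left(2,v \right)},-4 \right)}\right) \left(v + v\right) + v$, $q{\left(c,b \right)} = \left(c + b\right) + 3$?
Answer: $- \frac{156597984}{3481} \approx -44987.0$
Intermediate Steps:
$q{\left(c,b \right)} = 3 + b + c$ ($q{\left(c,b \right)} = \left(b + c\right) + 3 = 3 + b + c$)
$P{\left(v \right)} = 8 + v + 2 v \left(-4 + v\right)$ ($P{\left(v \right)} = 8 + \left(\left(v - 4\right) \left(v + v\right) + v\right) = 8 + \left(\left(-4 + v\right) 2 v + v\right) = 8 + \left(2 v \left(-4 + v\right) + v\right) = 8 + \left(v + 2 v \left(-4 + v\right)\right) = 8 + v + 2 v \left(-4 + v\right)$)
$P{\left(- \frac{36}{177} \right)} - 44996 = \left(8 - 7 \left(- \frac{36}{177}\right) + 2 \left(- \frac{36}{177}\right)^{2}\right) - 44996 = \left(8 - 7 \left(\left(-36\right) \frac{1}{177}\right) + 2 \left(\left(-36\right) \frac{1}{177}\right)^{2}\right) - 44996 = \left(8 - - \frac{84}{59} + 2 \left(- \frac{12}{59}\right)^{2}\right) - 44996 = \left(8 + \frac{84}{59} + 2 \cdot \frac{144}{3481}\right) - 44996 = \left(8 + \frac{84}{59} + \frac{288}{3481}\right) - 44996 = \frac{33092}{3481} - 44996 = - \frac{156597984}{3481}$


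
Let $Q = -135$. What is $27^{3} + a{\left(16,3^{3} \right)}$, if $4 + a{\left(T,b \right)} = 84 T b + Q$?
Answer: $55832$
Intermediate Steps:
$a{\left(T,b \right)} = -139 + 84 T b$ ($a{\left(T,b \right)} = -4 + \left(84 T b - 135\right) = -4 + \left(-135 + 84 T b\right) = -139 + 84 T b$)
$27^{3} + a{\left(16,3^{3} \right)} = 27^{3} - \left(139 - 1344 \cdot 3^{3}\right) = 19683 - \left(139 - 36288\right) = 19683 + \left(-139 + 36288\right) = 19683 + 36149 = 55832$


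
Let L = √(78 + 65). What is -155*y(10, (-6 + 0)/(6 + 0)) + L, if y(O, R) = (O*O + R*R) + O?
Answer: -17205 + √143 ≈ -17193.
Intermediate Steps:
y(O, R) = O + O² + R² (y(O, R) = (O² + R²) + O = O + O² + R²)
L = √143 ≈ 11.958
-155*y(10, (-6 + 0)/(6 + 0)) + L = -155*(10 + 10² + ((-6 + 0)/(6 + 0))²) + √143 = -155*(10 + 100 + (-6/6)²) + √143 = -155*(10 + 100 + (-6*⅙)²) + √143 = -155*(10 + 100 + (-1)²) + √143 = -155*(10 + 100 + 1) + √143 = -155*111 + √143 = -17205 + √143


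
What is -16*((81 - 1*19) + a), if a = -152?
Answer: 1440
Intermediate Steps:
-16*((81 - 1*19) + a) = -16*((81 - 1*19) - 152) = -16*((81 - 19) - 152) = -16*(62 - 152) = -16*(-90) = 1440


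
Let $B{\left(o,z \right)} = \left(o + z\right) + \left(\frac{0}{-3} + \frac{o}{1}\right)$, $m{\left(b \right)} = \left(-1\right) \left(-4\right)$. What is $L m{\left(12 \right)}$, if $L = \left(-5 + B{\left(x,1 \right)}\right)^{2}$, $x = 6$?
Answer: $256$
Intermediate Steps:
$m{\left(b \right)} = 4$
$B{\left(o,z \right)} = z + 2 o$ ($B{\left(o,z \right)} = \left(o + z\right) + \left(0 \left(- \frac{1}{3}\right) + o 1\right) = \left(o + z\right) + \left(0 + o\right) = \left(o + z\right) + o = z + 2 o$)
$L = 64$ ($L = \left(-5 + \left(1 + 2 \cdot 6\right)\right)^{2} = \left(-5 + \left(1 + 12\right)\right)^{2} = \left(-5 + 13\right)^{2} = 8^{2} = 64$)
$L m{\left(12 \right)} = 64 \cdot 4 = 256$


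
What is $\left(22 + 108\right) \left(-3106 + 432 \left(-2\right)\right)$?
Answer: $-516100$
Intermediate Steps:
$\left(22 + 108\right) \left(-3106 + 432 \left(-2\right)\right) = 130 \left(-3106 - 864\right) = 130 \left(-3970\right) = -516100$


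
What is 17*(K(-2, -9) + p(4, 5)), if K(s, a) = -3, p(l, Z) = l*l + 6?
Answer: 323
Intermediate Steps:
p(l, Z) = 6 + l**2 (p(l, Z) = l**2 + 6 = 6 + l**2)
17*(K(-2, -9) + p(4, 5)) = 17*(-3 + (6 + 4**2)) = 17*(-3 + (6 + 16)) = 17*(-3 + 22) = 17*19 = 323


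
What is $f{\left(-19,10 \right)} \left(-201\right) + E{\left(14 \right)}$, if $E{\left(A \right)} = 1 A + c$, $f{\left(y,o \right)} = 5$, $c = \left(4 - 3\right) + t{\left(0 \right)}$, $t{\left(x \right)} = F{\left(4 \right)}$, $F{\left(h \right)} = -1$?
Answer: $-991$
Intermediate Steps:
$t{\left(x \right)} = -1$
$c = 0$ ($c = \left(4 - 3\right) - 1 = 1 - 1 = 0$)
$E{\left(A \right)} = A$ ($E{\left(A \right)} = 1 A + 0 = A + 0 = A$)
$f{\left(-19,10 \right)} \left(-201\right) + E{\left(14 \right)} = 5 \left(-201\right) + 14 = -1005 + 14 = -991$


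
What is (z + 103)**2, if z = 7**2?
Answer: 23104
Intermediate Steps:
z = 49
(z + 103)**2 = (49 + 103)**2 = 152**2 = 23104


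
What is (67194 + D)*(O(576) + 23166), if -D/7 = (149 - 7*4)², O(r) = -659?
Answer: -794339551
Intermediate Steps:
D = -102487 (D = -7*(149 - 7*4)² = -7*(149 - 28)² = -7*121² = -7*14641 = -102487)
(67194 + D)*(O(576) + 23166) = (67194 - 102487)*(-659 + 23166) = -35293*22507 = -794339551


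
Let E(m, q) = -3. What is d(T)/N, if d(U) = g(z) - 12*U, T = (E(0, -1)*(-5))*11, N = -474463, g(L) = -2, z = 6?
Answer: 1982/474463 ≈ 0.0041774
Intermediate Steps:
T = 165 (T = -3*(-5)*11 = 15*11 = 165)
d(U) = -2 - 12*U
d(T)/N = (-2 - 12*165)/(-474463) = (-2 - 1980)*(-1/474463) = -1982*(-1/474463) = 1982/474463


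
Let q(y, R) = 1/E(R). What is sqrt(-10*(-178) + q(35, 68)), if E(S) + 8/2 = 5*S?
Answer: sqrt(12559701)/84 ≈ 42.190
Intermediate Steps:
E(S) = -4 + 5*S
q(y, R) = 1/(-4 + 5*R)
sqrt(-10*(-178) + q(35, 68)) = sqrt(-10*(-178) + 1/(-4 + 5*68)) = sqrt(1780 + 1/(-4 + 340)) = sqrt(1780 + 1/336) = sqrt(598081/336) = sqrt(12559701)/84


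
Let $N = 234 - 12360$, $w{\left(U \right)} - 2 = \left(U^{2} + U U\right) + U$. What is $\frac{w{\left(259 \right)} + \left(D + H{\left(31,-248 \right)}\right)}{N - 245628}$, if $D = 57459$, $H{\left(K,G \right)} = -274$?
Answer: $- \frac{95804}{128877} \approx -0.74338$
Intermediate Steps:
$w{\left(U \right)} = 2 + U + 2 U^{2}$ ($w{\left(U \right)} = 2 + \left(\left(U^{2} + U U\right) + U\right) = 2 + \left(\left(U^{2} + U^{2}\right) + U\right) = 2 + \left(2 U^{2} + U\right) = 2 + \left(U + 2 U^{2}\right) = 2 + U + 2 U^{2}$)
$N = -12126$ ($N = 234 - 12360 = -12126$)
$\frac{w{\left(259 \right)} + \left(D + H{\left(31,-248 \right)}\right)}{N - 245628} = \frac{\left(2 + 259 + 2 \cdot 259^{2}\right) + \left(57459 - 274\right)}{-12126 - 245628} = \frac{\left(2 + 259 + 2 \cdot 67081\right) + 57185}{-257754} = \left(\left(2 + 259 + 134162\right) + 57185\right) \left(- \frac{1}{257754}\right) = \left(134423 + 57185\right) \left(- \frac{1}{257754}\right) = 191608 \left(- \frac{1}{257754}\right) = - \frac{95804}{128877}$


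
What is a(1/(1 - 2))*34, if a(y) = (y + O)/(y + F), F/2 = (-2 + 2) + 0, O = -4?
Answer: 170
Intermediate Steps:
F = 0 (F = 2*((-2 + 2) + 0) = 2*(0 + 0) = 2*0 = 0)
a(y) = (-4 + y)/y (a(y) = (y - 4)/(y + 0) = (-4 + y)/y)
a(1/(1 - 2))*34 = ((-4 + 1/(1 - 2))/(1/(1 - 2)))*34 = ((-4 + 1/(-1))/(1/(-1)))*34 = ((-4 - 1)/(-1))*34 = -1*(-5)*34 = 5*34 = 170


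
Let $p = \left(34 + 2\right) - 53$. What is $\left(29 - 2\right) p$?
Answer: $-459$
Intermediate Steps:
$p = -17$ ($p = 36 - 53 = -17$)
$\left(29 - 2\right) p = \left(29 - 2\right) \left(-17\right) = 27 \left(-17\right) = -459$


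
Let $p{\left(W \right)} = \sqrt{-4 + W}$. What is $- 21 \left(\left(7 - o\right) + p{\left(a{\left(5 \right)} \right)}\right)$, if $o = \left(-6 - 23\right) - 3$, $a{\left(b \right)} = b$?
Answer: $-840$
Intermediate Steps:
$o = -32$ ($o = -29 - 3 = -32$)
$- 21 \left(\left(7 - o\right) + p{\left(a{\left(5 \right)} \right)}\right) = - 21 \left(\left(7 - -32\right) + \sqrt{-4 + 5}\right) = - 21 \left(\left(7 + 32\right) + \sqrt{1}\right) = - 21 \left(39 + 1\right) = \left(-21\right) 40 = -840$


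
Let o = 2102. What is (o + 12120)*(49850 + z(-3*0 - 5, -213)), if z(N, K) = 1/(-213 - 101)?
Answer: 111307764789/157 ≈ 7.0897e+8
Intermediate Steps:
z(N, K) = -1/314 (z(N, K) = 1/(-314) = -1/314)
(o + 12120)*(49850 + z(-3*0 - 5, -213)) = (2102 + 12120)*(49850 - 1/314) = 14222*(15652899/314) = 111307764789/157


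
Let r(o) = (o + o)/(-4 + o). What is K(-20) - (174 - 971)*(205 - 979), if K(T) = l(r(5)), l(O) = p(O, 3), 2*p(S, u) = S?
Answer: -616873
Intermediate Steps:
p(S, u) = S/2
r(o) = 2*o/(-4 + o) (r(o) = (2*o)/(-4 + o) = 2*o/(-4 + o))
l(O) = O/2
K(T) = 5 (K(T) = (2*5/(-4 + 5))/2 = (2*5/1)/2 = (2*5*1)/2 = (½)*10 = 5)
K(-20) - (174 - 971)*(205 - 979) = 5 - (174 - 971)*(205 - 979) = 5 - (-797)*(-774) = 5 - 1*616878 = 5 - 616878 = -616873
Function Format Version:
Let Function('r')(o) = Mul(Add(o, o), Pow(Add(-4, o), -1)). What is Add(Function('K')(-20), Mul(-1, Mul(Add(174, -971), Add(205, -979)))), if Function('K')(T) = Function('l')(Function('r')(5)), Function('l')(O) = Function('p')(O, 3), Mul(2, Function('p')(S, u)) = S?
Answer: -616873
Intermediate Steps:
Function('p')(S, u) = Mul(Rational(1, 2), S)
Function('r')(o) = Mul(2, o, Pow(Add(-4, o), -1)) (Function('r')(o) = Mul(Mul(2, o), Pow(Add(-4, o), -1)) = Mul(2, o, Pow(Add(-4, o), -1)))
Function('l')(O) = Mul(Rational(1, 2), O)
Function('K')(T) = 5 (Function('K')(T) = Mul(Rational(1, 2), Mul(2, 5, Pow(Add(-4, 5), -1))) = Mul(Rational(1, 2), Mul(2, 5, Pow(1, -1))) = Mul(Rational(1, 2), Mul(2, 5, 1)) = Mul(Rational(1, 2), 10) = 5)
Add(Function('K')(-20), Mul(-1, Mul(Add(174, -971), Add(205, -979)))) = Add(5, Mul(-1, Mul(Add(174, -971), Add(205, -979)))) = Add(5, Mul(-1, Mul(-797, -774))) = Add(5, Mul(-1, 616878)) = Add(5, -616878) = -616873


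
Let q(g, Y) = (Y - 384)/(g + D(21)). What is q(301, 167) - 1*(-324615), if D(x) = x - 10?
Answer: 101279663/312 ≈ 3.2461e+5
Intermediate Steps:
D(x) = -10 + x
q(g, Y) = (-384 + Y)/(11 + g) (q(g, Y) = (Y - 384)/(g + (-10 + 21)) = (-384 + Y)/(g + 11) = (-384 + Y)/(11 + g))
q(301, 167) - 1*(-324615) = (-384 + 167)/(11 + 301) - 1*(-324615) = -217/312 + 324615 = 101279663/312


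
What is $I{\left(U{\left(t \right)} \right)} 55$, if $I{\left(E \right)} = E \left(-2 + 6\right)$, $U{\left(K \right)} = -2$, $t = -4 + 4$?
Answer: $-440$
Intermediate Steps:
$t = 0$
$I{\left(E \right)} = 4 E$ ($I{\left(E \right)} = E 4 = 4 E$)
$I{\left(U{\left(t \right)} \right)} 55 = 4 \left(-2\right) 55 = \left(-8\right) 55 = -440$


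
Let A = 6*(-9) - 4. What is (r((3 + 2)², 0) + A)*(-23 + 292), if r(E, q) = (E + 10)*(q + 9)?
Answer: 69133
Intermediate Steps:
r(E, q) = (9 + q)*(10 + E) (r(E, q) = (10 + E)*(9 + q) = (9 + q)*(10 + E))
A = -58 (A = -54 - 4 = -58)
(r((3 + 2)², 0) + A)*(-23 + 292) = ((90 + 9*(3 + 2)² + 10*0 + (3 + 2)²*0) - 58)*(-23 + 292) = ((90 + 9*5² + 0 + 5²*0) - 58)*269 = ((90 + 9*25 + 0 + 25*0) - 58)*269 = ((90 + 225 + 0 + 0) - 58)*269 = (315 - 58)*269 = 257*269 = 69133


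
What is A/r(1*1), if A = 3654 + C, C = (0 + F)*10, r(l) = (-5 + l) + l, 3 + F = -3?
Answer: -1198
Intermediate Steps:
F = -6 (F = -3 - 3 = -6)
r(l) = -5 + 2*l
C = -60 (C = (0 - 6)*10 = -6*10 = -60)
A = 3594 (A = 3654 - 60 = 3594)
A/r(1*1) = 3594/(-5 + 2*(1*1)) = 3594/(-5 + 2*1) = 3594/(-5 + 2) = 3594/(-3) = 3594*(-⅓) = -1198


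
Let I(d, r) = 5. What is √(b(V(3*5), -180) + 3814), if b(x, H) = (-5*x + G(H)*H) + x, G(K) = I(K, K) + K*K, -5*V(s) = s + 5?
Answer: I*√5829070 ≈ 2414.3*I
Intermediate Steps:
V(s) = -1 - s/5 (V(s) = -(s + 5)/5 = -(5 + s)/5 = -1 - s/5)
G(K) = 5 + K² (G(K) = 5 + K*K = 5 + K²)
b(x, H) = -4*x + H*(5 + H²) (b(x, H) = (-5*x + (5 + H²)*H) + x = (-5*x + H*(5 + H²)) + x = -4*x + H*(5 + H²))
√(b(V(3*5), -180) + 3814) = √((-4*(-1 - 3*5/5) - 180*(5 + (-180)²)) + 3814) = √((-4*(-1 - ⅕*15) - 180*(5 + 32400)) + 3814) = √((-4*(-1 - 3) - 180*32405) + 3814) = √((-4*(-4) - 5832900) + 3814) = √((16 - 5832900) + 3814) = √(-5832884 + 3814) = √(-5829070) = I*√5829070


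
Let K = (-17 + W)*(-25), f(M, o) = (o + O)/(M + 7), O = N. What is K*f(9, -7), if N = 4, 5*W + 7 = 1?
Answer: -1365/16 ≈ -85.313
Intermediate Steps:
W = -6/5 (W = -7/5 + (⅕)*1 = -7/5 + ⅕ = -6/5 ≈ -1.2000)
O = 4
f(M, o) = (4 + o)/(7 + M) (f(M, o) = (o + 4)/(M + 7) = (4 + o)/(7 + M))
K = 455 (K = (-17 - 6/5)*(-25) = -91/5*(-25) = 455)
K*f(9, -7) = 455*((4 - 7)/(7 + 9)) = 455*(-3/16) = -1365/16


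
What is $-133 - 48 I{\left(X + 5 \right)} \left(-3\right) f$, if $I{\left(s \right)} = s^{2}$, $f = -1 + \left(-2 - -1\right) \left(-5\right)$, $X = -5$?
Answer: $-133$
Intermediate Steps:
$f = 4$ ($f = -1 + \left(-2 + 1\right) \left(-5\right) = -1 - -5 = -1 + 5 = 4$)
$-133 - 48 I{\left(X + 5 \right)} \left(-3\right) f = -133 - 48 \left(-5 + 5\right)^{2} \left(-3\right) 4 = -133 - 48 \cdot 0^{2} \left(-3\right) 4 = -133 - 48 \cdot 0 \left(-3\right) 4 = -133 - 48 \cdot 0 \cdot 4 = -133 - 0 = -133 + 0 = -133$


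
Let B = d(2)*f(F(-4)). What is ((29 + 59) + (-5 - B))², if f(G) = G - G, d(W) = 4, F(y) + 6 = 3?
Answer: 6889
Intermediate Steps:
F(y) = -3 (F(y) = -6 + 3 = -3)
f(G) = 0
B = 0 (B = 4*0 = 0)
((29 + 59) + (-5 - B))² = ((29 + 59) + (-5 - 1*0))² = (88 + (-5 + 0))² = (88 - 5)² = 83² = 6889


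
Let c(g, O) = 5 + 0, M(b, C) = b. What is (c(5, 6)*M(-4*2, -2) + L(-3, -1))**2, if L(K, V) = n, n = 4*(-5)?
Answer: 3600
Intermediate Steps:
c(g, O) = 5
n = -20
L(K, V) = -20
(c(5, 6)*M(-4*2, -2) + L(-3, -1))**2 = (5*(-4*2) - 20)**2 = (5*(-8) - 20)**2 = (-40 - 20)**2 = (-60)**2 = 3600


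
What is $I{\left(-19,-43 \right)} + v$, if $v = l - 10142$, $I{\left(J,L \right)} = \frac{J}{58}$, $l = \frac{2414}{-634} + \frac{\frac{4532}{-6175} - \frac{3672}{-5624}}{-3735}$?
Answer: $- \frac{1917958023286297}{189033360750} \approx -10146.0$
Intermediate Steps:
$l = - \frac{12409548934}{3259195875}$ ($l = 2414 \left(- \frac{1}{634}\right) + \left(4532 \left(- \frac{1}{6175}\right) - - \frac{459}{703}\right) \left(- \frac{1}{3735}\right) = - \frac{1207}{317} + \left(- \frac{4532}{6175} + \frac{459}{703}\right) \left(- \frac{1}{3735}\right) = - \frac{1207}{317} - - \frac{223}{10281375} = - \frac{1207}{317} + \frac{223}{10281375} = - \frac{12409548934}{3259195875} \approx -3.8075$)
$I{\left(J,L \right)} = \frac{J}{58}$ ($I{\left(J,L \right)} = J \frac{1}{58} = \frac{J}{58}$)
$v = - \frac{33067174113184}{3259195875}$ ($v = - \frac{12409548934}{3259195875} - 10142 = - \frac{33067174113184}{3259195875} \approx -10146.0$)
$I{\left(-19,-43 \right)} + v = \frac{1}{58} \left(-19\right) - \frac{33067174113184}{3259195875} = - \frac{19}{58} - \frac{33067174113184}{3259195875} = - \frac{1917958023286297}{189033360750}$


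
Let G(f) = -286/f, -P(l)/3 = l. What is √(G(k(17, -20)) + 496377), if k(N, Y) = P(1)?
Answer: √4468251/3 ≈ 704.61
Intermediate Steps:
P(l) = -3*l
k(N, Y) = -3 (k(N, Y) = -3*1 = -3)
√(G(k(17, -20)) + 496377) = √(-286/(-3) + 496377) = √(-286*(-⅓) + 496377) = √(286/3 + 496377) = √(1489417/3) = √4468251/3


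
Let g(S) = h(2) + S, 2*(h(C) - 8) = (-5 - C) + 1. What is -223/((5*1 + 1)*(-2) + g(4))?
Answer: 223/3 ≈ 74.333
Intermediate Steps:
h(C) = 6 - C/2 (h(C) = 8 + ((-5 - C) + 1)/2 = 8 + (-4 - C)/2 = 8 + (-2 - C/2) = 6 - C/2)
g(S) = 5 + S (g(S) = (6 - ½*2) + S = (6 - 1) + S = 5 + S)
-223/((5*1 + 1)*(-2) + g(4)) = -223/((5*1 + 1)*(-2) + (5 + 4)) = -223/((5 + 1)*(-2) + 9) = -223/(6*(-2) + 9) = -223/(-12 + 9) = -223/(-3) = -223*(-⅓) = 223/3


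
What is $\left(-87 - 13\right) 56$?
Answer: $-5600$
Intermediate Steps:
$\left(-87 - 13\right) 56 = \left(-100\right) 56 = -5600$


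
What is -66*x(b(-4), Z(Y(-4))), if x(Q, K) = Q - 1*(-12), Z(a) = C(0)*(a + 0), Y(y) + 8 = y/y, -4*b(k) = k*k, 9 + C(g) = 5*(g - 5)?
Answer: -528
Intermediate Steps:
C(g) = -34 + 5*g (C(g) = -9 + 5*(g - 5) = -9 + 5*(-5 + g) = -9 + (-25 + 5*g) = -34 + 5*g)
b(k) = -k**2/4 (b(k) = -k*k/4 = -k**2/4)
Y(y) = -7 (Y(y) = -8 + y/y = -8 + 1 = -7)
Z(a) = -34*a (Z(a) = (-34 + 5*0)*(a + 0) = (-34 + 0)*a = -34*a)
x(Q, K) = 12 + Q (x(Q, K) = Q + 12 = 12 + Q)
-66*x(b(-4), Z(Y(-4))) = -66*(12 - 1/4*(-4)**2) = -66*(12 - 1/4*16) = -66*(12 - 4) = -66*8 = -528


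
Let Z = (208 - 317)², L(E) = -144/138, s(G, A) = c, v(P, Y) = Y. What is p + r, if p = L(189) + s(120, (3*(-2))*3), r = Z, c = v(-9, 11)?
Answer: 273492/23 ≈ 11891.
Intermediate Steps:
c = 11
s(G, A) = 11
L(E) = -24/23 (L(E) = -144*1/138 = -24/23)
Z = 11881 (Z = (-109)² = 11881)
r = 11881
p = 229/23 (p = -24/23 + 11 = 229/23 ≈ 9.9565)
p + r = 229/23 + 11881 = 273492/23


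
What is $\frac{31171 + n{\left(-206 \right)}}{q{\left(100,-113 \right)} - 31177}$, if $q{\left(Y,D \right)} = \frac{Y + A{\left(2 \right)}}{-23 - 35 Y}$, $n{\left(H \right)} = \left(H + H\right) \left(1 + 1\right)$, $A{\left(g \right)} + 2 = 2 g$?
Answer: $- \frac{106912481}{109836673} \approx -0.97338$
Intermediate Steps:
$A{\left(g \right)} = -2 + 2 g$
$n{\left(H \right)} = 4 H$ ($n{\left(H \right)} = 2 H 2 = 4 H$)
$q{\left(Y,D \right)} = \frac{2 + Y}{-23 - 35 Y}$ ($q{\left(Y,D \right)} = \frac{Y + \left(-2 + 2 \cdot 2\right)}{-23 - 35 Y} = \frac{Y + \left(-2 + 4\right)}{-23 - 35 Y} = \frac{Y + 2}{-23 - 35 Y} = \frac{2 + Y}{-23 - 35 Y}$)
$\frac{31171 + n{\left(-206 \right)}}{q{\left(100,-113 \right)} - 31177} = \frac{31171 + 4 \left(-206\right)}{\frac{-2 - 100}{23 + 35 \cdot 100} - 31177} = \frac{31171 - 824}{\frac{-2 - 100}{23 + 3500} - 31177} = \frac{30347}{\frac{1}{3523} \left(-102\right) - 31177} = \frac{30347}{- \frac{102}{3523} - 31177} = \frac{30347}{- \frac{109836673}{3523}} = 30347 \left(- \frac{3523}{109836673}\right) = - \frac{106912481}{109836673}$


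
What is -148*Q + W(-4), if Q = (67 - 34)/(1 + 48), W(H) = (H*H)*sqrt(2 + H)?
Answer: -4884/49 + 16*I*sqrt(2) ≈ -99.673 + 22.627*I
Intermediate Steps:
W(H) = H**2*sqrt(2 + H)
Q = 33/49 ≈ 0.67347
-148*Q + W(-4) = -148*33/49 + (-4)**2*sqrt(2 - 4) = -4884/49 + 16*sqrt(-2) = -4884/49 + 16*(I*sqrt(2)) = -4884/49 + 16*I*sqrt(2)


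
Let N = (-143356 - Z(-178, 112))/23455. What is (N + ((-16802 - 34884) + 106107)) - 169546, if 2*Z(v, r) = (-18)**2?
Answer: -2700400393/23455 ≈ -1.1513e+5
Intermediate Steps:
Z(v, r) = 162 (Z(v, r) = (1/2)*(-18)**2 = (1/2)*324 = 162)
N = -143518/23455 (N = (-143356 - 1*162)/23455 = (-143356 - 162)*(1/23455) = -143518*1/23455 = -143518/23455 ≈ -6.1189)
(N + ((-16802 - 34884) + 106107)) - 169546 = (-143518/23455 + ((-16802 - 34884) + 106107)) - 169546 = (-143518/23455 + (-51686 + 106107)) - 169546 = (-143518/23455 + 54421) - 169546 = 1276301037/23455 - 169546 = -2700400393/23455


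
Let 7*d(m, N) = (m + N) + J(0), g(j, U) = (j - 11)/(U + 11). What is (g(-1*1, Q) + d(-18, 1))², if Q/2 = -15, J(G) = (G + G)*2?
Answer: 57121/17689 ≈ 3.2292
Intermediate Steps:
J(G) = 4*G (J(G) = (2*G)*2 = 4*G)
Q = -30 (Q = 2*(-15) = -30)
g(j, U) = (-11 + j)/(11 + U)
d(m, N) = N/7 + m/7 (d(m, N) = ((m + N) + 4*0)/7 = ((N + m) + 0)/7 = (N + m)/7 = N/7 + m/7)
(g(-1*1, Q) + d(-18, 1))² = ((-11 - 1*1)/(11 - 30) + ((⅐)*1 + (⅐)*(-18)))² = ((-11 - 1)/(-19) + (⅐ - 18/7))² = (-1/19*(-12) - 17/7)² = (12/19 - 17/7)² = (-239/133)² = 57121/17689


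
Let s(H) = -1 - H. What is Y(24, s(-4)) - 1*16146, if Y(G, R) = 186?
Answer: -15960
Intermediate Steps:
Y(24, s(-4)) - 1*16146 = 186 - 1*16146 = 186 - 16146 = -15960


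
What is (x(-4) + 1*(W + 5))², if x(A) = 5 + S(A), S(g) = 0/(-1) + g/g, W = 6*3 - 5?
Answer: 576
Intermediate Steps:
W = 13 (W = 18 - 5 = 13)
S(g) = 1 (S(g) = 0*(-1) + 1 = 0 + 1 = 1)
x(A) = 6 (x(A) = 5 + 1 = 6)
(x(-4) + 1*(W + 5))² = (6 + 1*(13 + 5))² = (6 + 1*18)² = (6 + 18)² = 24² = 576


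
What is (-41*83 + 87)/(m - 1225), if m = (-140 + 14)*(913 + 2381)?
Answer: 3316/416269 ≈ 0.0079660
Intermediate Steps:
m = -415044 (m = -126*3294 = -415044)
(-41*83 + 87)/(m - 1225) = (-41*83 + 87)/(-415044 - 1225) = (-3403 + 87)/(-416269) = -3316*(-1/416269) = 3316/416269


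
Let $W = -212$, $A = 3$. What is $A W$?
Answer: $-636$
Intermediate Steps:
$A W = 3 \left(-212\right) = -636$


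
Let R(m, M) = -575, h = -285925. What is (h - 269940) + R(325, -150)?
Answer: -556440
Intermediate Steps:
(h - 269940) + R(325, -150) = (-285925 - 269940) - 575 = -555865 - 575 = -556440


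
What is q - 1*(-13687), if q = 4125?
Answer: 17812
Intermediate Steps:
q - 1*(-13687) = 4125 - 1*(-13687) = 4125 + 13687 = 17812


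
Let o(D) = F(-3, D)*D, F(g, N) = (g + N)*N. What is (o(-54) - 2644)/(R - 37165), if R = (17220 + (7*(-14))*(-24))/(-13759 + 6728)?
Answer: 1187226536/261326687 ≈ 4.5431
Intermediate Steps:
F(g, N) = N*(N + g) (F(g, N) = (N + g)*N = N*(N + g))
o(D) = D**2*(-3 + D) (o(D) = (D*(D - 3))*D = (D*(-3 + D))*D = D**2*(-3 + D))
R = -19572/7031 (R = (17220 - 98*(-24))/(-7031) = (17220 + 2352)*(-1/7031) = 19572*(-1/7031) = -19572/7031 ≈ -2.7837)
(o(-54) - 2644)/(R - 37165) = ((-54)**2*(-3 - 54) - 2644)/(-19572/7031 - 37165) = (2916*(-57) - 2644)/(-261326687/7031) = (-166212 - 2644)*(-7031/261326687) = -168856*(-7031/261326687) = 1187226536/261326687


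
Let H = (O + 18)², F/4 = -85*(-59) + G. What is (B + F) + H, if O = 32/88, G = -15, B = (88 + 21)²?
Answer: 3898405/121 ≈ 32218.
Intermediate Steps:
B = 11881 (B = 109² = 11881)
F = 20000 (F = 4*(-85*(-59) - 15) = 4*(5015 - 15) = 4*5000 = 20000)
O = 4/11 (O = 32*(1/88) = 4/11 ≈ 0.36364)
H = 40804/121 (H = (4/11 + 18)² = (202/11)² = 40804/121 ≈ 337.22)
(B + F) + H = (11881 + 20000) + 40804/121 = 31881 + 40804/121 = 3898405/121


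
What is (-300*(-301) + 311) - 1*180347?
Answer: -89736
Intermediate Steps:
(-300*(-301) + 311) - 1*180347 = (90300 + 311) - 180347 = 90611 - 180347 = -89736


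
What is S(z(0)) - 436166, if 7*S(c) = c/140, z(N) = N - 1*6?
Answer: -213721343/490 ≈ -4.3617e+5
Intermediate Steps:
z(N) = -6 + N (z(N) = N - 6 = -6 + N)
S(c) = c/980 (S(c) = (c/140)/7 = c/980)
S(z(0)) - 436166 = (-6 + 0)/980 - 436166 = (1/980)*(-6) - 436166 = -3/490 - 436166 = -213721343/490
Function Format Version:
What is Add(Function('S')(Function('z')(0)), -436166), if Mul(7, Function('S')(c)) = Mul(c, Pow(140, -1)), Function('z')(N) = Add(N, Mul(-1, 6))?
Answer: Rational(-213721343, 490) ≈ -4.3617e+5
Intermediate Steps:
Function('z')(N) = Add(-6, N) (Function('z')(N) = Add(N, -6) = Add(-6, N))
Function('S')(c) = Mul(Rational(1, 980), c) (Function('S')(c) = Mul(Rational(1, 7), Mul(c, Pow(140, -1))) = Mul(Rational(1, 7), Mul(c, Rational(1, 140))) = Mul(Rational(1, 7), Mul(Rational(1, 140), c)) = Mul(Rational(1, 980), c))
Add(Function('S')(Function('z')(0)), -436166) = Add(Mul(Rational(1, 980), Add(-6, 0)), -436166) = Add(Mul(Rational(1, 980), -6), -436166) = Add(Rational(-3, 490), -436166) = Rational(-213721343, 490)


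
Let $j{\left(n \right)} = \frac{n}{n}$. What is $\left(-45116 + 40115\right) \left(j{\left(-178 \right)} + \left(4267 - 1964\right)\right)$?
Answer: $-11522304$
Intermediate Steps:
$j{\left(n \right)} = 1$
$\left(-45116 + 40115\right) \left(j{\left(-178 \right)} + \left(4267 - 1964\right)\right) = \left(-45116 + 40115\right) \left(1 + \left(4267 - 1964\right)\right) = - 5001 \left(1 + \left(4267 - 1964\right)\right) = - 5001 \left(1 + 2303\right) = \left(-5001\right) 2304 = -11522304$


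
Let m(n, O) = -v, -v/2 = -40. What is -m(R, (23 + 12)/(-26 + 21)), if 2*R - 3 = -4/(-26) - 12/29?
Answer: 80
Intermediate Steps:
R = 1033/754 (R = 3/2 + (-4/(-26) - 12/29)/2 = 3/2 + (-4*(-1/26) - 12*1/29)/2 = 3/2 + (2/13 - 12/29)/2 = 3/2 + (1/2)*(-98/377) = 3/2 - 49/377 = 1033/754 ≈ 1.3700)
v = 80 (v = -2*(-40) = 80)
m(n, O) = -80 (m(n, O) = -1*80 = -80)
-m(R, (23 + 12)/(-26 + 21)) = -1*(-80) = 80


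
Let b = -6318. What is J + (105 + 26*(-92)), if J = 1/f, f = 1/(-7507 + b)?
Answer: -16112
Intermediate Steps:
f = -1/13825 (f = 1/(-7507 - 6318) = 1/(-13825) = -1/13825 ≈ -7.2333e-5)
J = -13825 (J = 1/(-1/13825) = -13825)
J + (105 + 26*(-92)) = -13825 + (105 + 26*(-92)) = -13825 + (105 - 2392) = -13825 - 2287 = -16112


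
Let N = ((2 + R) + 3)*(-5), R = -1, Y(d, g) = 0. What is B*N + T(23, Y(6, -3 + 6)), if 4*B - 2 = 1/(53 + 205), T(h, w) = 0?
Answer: -2585/258 ≈ -10.019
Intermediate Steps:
N = -20 (N = ((2 - 1) + 3)*(-5) = (1 + 3)*(-5) = 4*(-5) = -20)
B = 517/1032 (B = 1/2 + 1/(4*(53 + 205)) = 1/2 + (1/4)/258 = 1/2 + (1/4)*(1/258) = 1/2 + 1/1032 = 517/1032 ≈ 0.50097)
B*N + T(23, Y(6, -3 + 6)) = (517/1032)*(-20) + 0 = -2585/258 + 0 = -2585/258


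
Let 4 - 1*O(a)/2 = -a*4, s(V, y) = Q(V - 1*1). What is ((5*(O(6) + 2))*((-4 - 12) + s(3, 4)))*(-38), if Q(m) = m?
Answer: 154280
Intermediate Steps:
s(V, y) = -1 + V (s(V, y) = V - 1*1 = V - 1 = -1 + V)
O(a) = 8 + 8*a (O(a) = 8 - 2*(-a)*4 = 8 - (-8)*a = 8 + 8*a)
((5*(O(6) + 2))*((-4 - 12) + s(3, 4)))*(-38) = ((5*((8 + 8*6) + 2))*((-4 - 12) + (-1 + 3)))*(-38) = ((5*((8 + 48) + 2))*(-16 + 2))*(-38) = ((5*(56 + 2))*(-14))*(-38) = ((5*58)*(-14))*(-38) = (290*(-14))*(-38) = -4060*(-38) = 154280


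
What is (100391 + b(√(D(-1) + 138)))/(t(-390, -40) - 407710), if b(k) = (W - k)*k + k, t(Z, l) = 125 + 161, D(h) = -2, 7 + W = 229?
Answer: -100255/407424 - 223*√34/203712 ≈ -0.25245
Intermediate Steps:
W = 222 (W = -7 + 229 = 222)
t(Z, l) = 286
b(k) = k + k*(222 - k) (b(k) = (222 - k)*k + k = k*(222 - k) + k = k + k*(222 - k))
(100391 + b(√(D(-1) + 138)))/(t(-390, -40) - 407710) = (100391 + √(-2 + 138)*(223 - √(-2 + 138)))/(286 - 407710) = (100391 + √136*(223 - √136))/(-407424) = (100391 + (2*√34)*(223 - 2*√34))*(-1/407424) = (100391 + 2*√34*(223 - 2*√34))*(-1/407424) = -100391/407424 - √34*(223 - 2*√34)/203712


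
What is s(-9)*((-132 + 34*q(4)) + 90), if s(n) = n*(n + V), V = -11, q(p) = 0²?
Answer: -7560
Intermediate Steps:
q(p) = 0
s(n) = n*(-11 + n) (s(n) = n*(n - 11) = n*(-11 + n))
s(-9)*((-132 + 34*q(4)) + 90) = (-9*(-11 - 9))*((-132 + 34*0) + 90) = (-9*(-20))*((-132 + 0) + 90) = 180*(-132 + 90) = 180*(-42) = -7560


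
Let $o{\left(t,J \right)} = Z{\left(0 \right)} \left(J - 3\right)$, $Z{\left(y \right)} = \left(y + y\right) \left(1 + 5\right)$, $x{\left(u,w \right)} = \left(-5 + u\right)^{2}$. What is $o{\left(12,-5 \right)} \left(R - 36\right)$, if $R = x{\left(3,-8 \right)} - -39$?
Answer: $0$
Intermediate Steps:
$Z{\left(y \right)} = 12 y$ ($Z{\left(y \right)} = 2 y 6 = 12 y$)
$R = 43$ ($R = \left(-5 + 3\right)^{2} - -39 = \left(-2\right)^{2} + 39 = 4 + 39 = 43$)
$o{\left(t,J \right)} = 0$ ($o{\left(t,J \right)} = 12 \cdot 0 \left(J - 3\right) = 0 \left(-3 + J\right) = 0$)
$o{\left(12,-5 \right)} \left(R - 36\right) = 0 \left(43 - 36\right) = 0 \cdot 7 = 0$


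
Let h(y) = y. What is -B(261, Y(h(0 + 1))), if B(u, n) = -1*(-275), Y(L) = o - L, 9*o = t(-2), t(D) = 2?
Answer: -275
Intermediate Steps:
o = 2/9 (o = (⅑)*2 = 2/9 ≈ 0.22222)
Y(L) = 2/9 - L
B(u, n) = 275
-B(261, Y(h(0 + 1))) = -1*275 = -275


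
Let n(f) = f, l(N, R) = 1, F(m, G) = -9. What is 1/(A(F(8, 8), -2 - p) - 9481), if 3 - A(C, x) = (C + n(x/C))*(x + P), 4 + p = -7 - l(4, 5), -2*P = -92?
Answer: -9/80206 ≈ -0.00011221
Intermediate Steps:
P = 46 (P = -1/2*(-92) = 46)
p = -12 (p = -4 + (-7 - 1*1) = -4 + (-7 - 1) = -4 - 8 = -12)
A(C, x) = 3 - (46 + x)*(C + x/C) (A(C, x) = 3 - (C + x/C)*(x + 46) = 3 - (C + x/C)*(46 + x) = 3 - (46 + x)*(C + x/C))
1/(A(F(8, 8), -2 - p) - 9481) = 1/((-(-2 - 1*(-12))**2 - 46*(-2 - 1*(-12)) - 9*(3 - 46*(-9) - 1*(-9)*(-2 - 1*(-12))))/(-9) - 9481) = 1/(-(-(-2 + 12)**2 - 46*(-2 + 12) - 9*(3 + 414 - 1*(-9)*(-2 + 12)))/9 - 9481) = 1/(-(-1*10**2 - 46*10 - 9*(3 + 414 - 1*(-9)*10))/9 - 9481) = 1/(-(-1*100 - 460 - 9*(3 + 414 + 90))/9 - 9481) = 1/(-(-100 - 460 - 9*507)/9 - 9481) = 1/(-(-100 - 460 - 4563)/9 - 9481) = 1/(-1/9*(-5123) - 9481) = 1/(5123/9 - 9481) = 1/(-80206/9) = -9/80206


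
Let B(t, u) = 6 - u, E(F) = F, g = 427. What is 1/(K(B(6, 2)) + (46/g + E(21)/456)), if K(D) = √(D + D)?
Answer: -647806824/33600613367 + 8425058432*√2/33600613367 ≈ 0.33532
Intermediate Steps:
K(D) = √2*√D (K(D) = √(2*D) = √2*√D)
1/(K(B(6, 2)) + (46/g + E(21)/456)) = 1/(√2*√(6 - 1*2) + (46/427 + 21/456)) = 1/(√2*√(6 - 2) + (46*(1/427) + 21*(1/456))) = 1/(√2*√4 + (46/427 + 7/152)) = 1/(√2*2 + 9981/64904) = 1/(2*√2 + 9981/64904) = 1/(9981/64904 + 2*√2)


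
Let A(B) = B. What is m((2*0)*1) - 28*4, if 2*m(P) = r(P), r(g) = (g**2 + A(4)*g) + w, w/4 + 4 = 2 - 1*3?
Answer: -122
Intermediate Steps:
w = -20 (w = -16 + 4*(2 - 1*3) = -16 + 4*(2 - 3) = -16 + 4*(-1) = -16 - 4 = -20)
r(g) = -20 + g**2 + 4*g (r(g) = (g**2 + 4*g) - 20 = -20 + g**2 + 4*g)
m(P) = -10 + P**2/2 + 2*P (m(P) = (-20 + P**2 + 4*P)/2 = -10 + P**2/2 + 2*P)
m((2*0)*1) - 28*4 = (-10 + ((2*0)*1)**2/2 + 2*((2*0)*1)) - 28*4 = (-10 + (0*1)**2/2 + 2*(0*1)) - 112 = (-10 + (1/2)*0**2 + 2*0) - 112 = (-10 + (1/2)*0 + 0) - 112 = (-10 + 0 + 0) - 112 = -10 - 112 = -122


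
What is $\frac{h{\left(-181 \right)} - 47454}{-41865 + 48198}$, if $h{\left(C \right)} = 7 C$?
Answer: $- \frac{48721}{6333} \approx -7.6932$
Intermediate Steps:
$\frac{h{\left(-181 \right)} - 47454}{-41865 + 48198} = \frac{7 \left(-181\right) - 47454}{-41865 + 48198} = \frac{-1267 - 47454}{6333} = \left(-48721\right) \frac{1}{6333} = - \frac{48721}{6333}$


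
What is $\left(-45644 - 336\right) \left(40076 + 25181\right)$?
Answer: $-3000516860$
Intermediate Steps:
$\left(-45644 - 336\right) \left(40076 + 25181\right) = \left(-45644 - 336\right) 65257 = \left(-45980\right) 65257 = -3000516860$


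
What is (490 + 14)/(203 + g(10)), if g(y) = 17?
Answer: 126/55 ≈ 2.2909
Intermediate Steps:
(490 + 14)/(203 + g(10)) = (490 + 14)/(203 + 17) = 504/220 = 504*(1/220) = 126/55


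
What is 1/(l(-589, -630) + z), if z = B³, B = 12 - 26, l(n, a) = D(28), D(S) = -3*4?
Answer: -1/2756 ≈ -0.00036284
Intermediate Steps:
D(S) = -12
l(n, a) = -12
B = -14
z = -2744 (z = (-14)³ = -2744)
1/(l(-589, -630) + z) = 1/(-12 - 2744) = 1/(-2756) = -1/2756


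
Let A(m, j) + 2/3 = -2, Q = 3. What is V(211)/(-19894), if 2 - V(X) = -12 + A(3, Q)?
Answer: -25/29841 ≈ -0.00083777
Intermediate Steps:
A(m, j) = -8/3 (A(m, j) = -⅔ - 2 = -8/3)
V(X) = 50/3 (V(X) = 2 - (-12 - 8/3) = 2 - 1*(-44/3) = 2 + 44/3 = 50/3)
V(211)/(-19894) = (50/3)/(-19894) = (50/3)*(-1/19894) = -25/29841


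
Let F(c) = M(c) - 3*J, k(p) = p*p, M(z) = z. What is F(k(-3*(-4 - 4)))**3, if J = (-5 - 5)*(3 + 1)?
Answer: 337153536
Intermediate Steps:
J = -40 (J = -10*4 = -40)
k(p) = p**2
F(c) = 120 + c (F(c) = c - 3*(-40) = c + 120 = 120 + c)
F(k(-3*(-4 - 4)))**3 = (120 + (-3*(-4 - 4))**2)**3 = (120 + (-3*(-8))**2)**3 = (120 + 24**2)**3 = (120 + 576)**3 = 696**3 = 337153536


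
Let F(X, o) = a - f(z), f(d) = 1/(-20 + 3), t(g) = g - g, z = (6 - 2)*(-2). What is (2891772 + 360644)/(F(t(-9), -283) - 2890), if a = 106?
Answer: -55291072/47327 ≈ -1168.3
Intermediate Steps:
z = -8 (z = 4*(-2) = -8)
t(g) = 0
f(d) = -1/17 (f(d) = 1/(-17) = -1/17)
F(X, o) = 1803/17 (F(X, o) = 106 - 1*(-1/17) = 106 + 1/17 = 1803/17)
(2891772 + 360644)/(F(t(-9), -283) - 2890) = (2891772 + 360644)/(1803/17 - 2890) = 3252416/(-47327/17) = 3252416*(-17/47327) = -55291072/47327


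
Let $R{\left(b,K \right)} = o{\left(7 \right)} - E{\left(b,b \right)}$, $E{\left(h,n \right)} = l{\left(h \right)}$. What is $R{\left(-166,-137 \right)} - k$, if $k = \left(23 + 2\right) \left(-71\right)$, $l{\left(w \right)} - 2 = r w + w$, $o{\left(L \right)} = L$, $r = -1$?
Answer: $1780$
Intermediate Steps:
$l{\left(w \right)} = 2$ ($l{\left(w \right)} = 2 + \left(- w + w\right) = 2 + 0 = 2$)
$E{\left(h,n \right)} = 2$
$k = -1775$ ($k = 25 \left(-71\right) = -1775$)
$R{\left(b,K \right)} = 5$ ($R{\left(b,K \right)} = 7 - 2 = 5$)
$R{\left(-166,-137 \right)} - k = 5 - -1775 = 5 + 1775 = 1780$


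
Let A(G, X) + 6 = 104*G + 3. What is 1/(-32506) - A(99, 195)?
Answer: -334584259/32506 ≈ -10293.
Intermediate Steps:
A(G, X) = -3 + 104*G (A(G, X) = -6 + (104*G + 3) = -6 + (3 + 104*G) = -3 + 104*G)
1/(-32506) - A(99, 195) = 1/(-32506) - (-3 + 104*99) = -1/32506 - (-3 + 10296) = -1/32506 - 1*10293 = -1/32506 - 10293 = -334584259/32506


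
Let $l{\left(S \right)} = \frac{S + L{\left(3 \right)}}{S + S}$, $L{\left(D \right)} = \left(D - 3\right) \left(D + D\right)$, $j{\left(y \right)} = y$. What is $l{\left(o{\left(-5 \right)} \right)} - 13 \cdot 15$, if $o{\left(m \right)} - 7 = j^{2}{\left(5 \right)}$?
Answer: $- \frac{389}{2} \approx -194.5$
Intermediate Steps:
$o{\left(m \right)} = 32$ ($o{\left(m \right)} = 7 + 5^{2} = 7 + 25 = 32$)
$L{\left(D \right)} = 2 D \left(-3 + D\right)$ ($L{\left(D \right)} = \left(-3 + D\right) 2 D = 2 D \left(-3 + D\right)$)
$l{\left(S \right)} = \frac{1}{2}$ ($l{\left(S \right)} = \frac{S + 2 \cdot 3 \left(-3 + 3\right)}{S + S} = \frac{S + 2 \cdot 3 \cdot 0}{2 S} = \left(S + 0\right) \frac{1}{2 S} = S \frac{1}{2 S} = \frac{1}{2}$)
$l{\left(o{\left(-5 \right)} \right)} - 13 \cdot 15 = \frac{1}{2} - 13 \cdot 15 = \frac{1}{2} - 195 = - \frac{389}{2}$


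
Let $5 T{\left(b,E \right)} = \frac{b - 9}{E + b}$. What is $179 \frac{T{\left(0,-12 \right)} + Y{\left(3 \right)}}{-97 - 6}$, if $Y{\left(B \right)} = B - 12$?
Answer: $\frac{31683}{2060} \approx 15.38$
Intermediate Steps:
$T{\left(b,E \right)} = \frac{-9 + b}{5 \left(E + b\right)}$ ($T{\left(b,E \right)} = \frac{\left(b - 9\right) \frac{1}{E + b}}{5} = \frac{\left(-9 + b\right) \frac{1}{E + b}}{5} = \frac{\frac{1}{E + b} \left(-9 + b\right)}{5} = \frac{-9 + b}{5 \left(E + b\right)}$)
$Y{\left(B \right)} = -12 + B$
$179 \frac{T{\left(0,-12 \right)} + Y{\left(3 \right)}}{-97 - 6} = 179 \frac{\frac{-9 + 0}{5 \left(-12 + 0\right)} + \left(-12 + 3\right)}{-97 - 6} = 179 \frac{\frac{1}{5} \frac{1}{-12} \left(-9\right) - 9}{-103} = 179 \left(\frac{1}{5} \left(- \frac{1}{12}\right) \left(-9\right) - 9\right) \left(- \frac{1}{103}\right) = 179 \left(\frac{3}{20} - 9\right) \left(- \frac{1}{103}\right) = 179 \left(\left(- \frac{177}{20}\right) \left(- \frac{1}{103}\right)\right) = 179 \cdot \frac{177}{2060} = \frac{31683}{2060}$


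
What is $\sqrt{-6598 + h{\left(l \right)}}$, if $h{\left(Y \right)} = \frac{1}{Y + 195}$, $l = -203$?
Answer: $\frac{3 i \sqrt{11730}}{4} \approx 81.229 i$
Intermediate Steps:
$h{\left(Y \right)} = \frac{1}{195 + Y}$
$\sqrt{-6598 + h{\left(l \right)}} = \sqrt{-6598 + \frac{1}{195 - 203}} = \sqrt{-6598 + \frac{1}{-8}} = \sqrt{-6598 - \frac{1}{8}} = \sqrt{- \frac{52785}{8}} = \frac{3 i \sqrt{11730}}{4}$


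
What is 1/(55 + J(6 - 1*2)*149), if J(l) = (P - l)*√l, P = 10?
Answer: 1/1843 ≈ 0.00054259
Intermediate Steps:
J(l) = √l*(10 - l) (J(l) = (10 - l)*√l = √l*(10 - l))
1/(55 + J(6 - 1*2)*149) = 1/(55 + (√(6 - 1*2)*(10 - (6 - 1*2)))*149) = 1/(55 + (√(6 - 2)*(10 - (6 - 2)))*149) = 1/(55 + (√4*(10 - 1*4))*149) = 1/(55 + (2*(10 - 4))*149) = 1/(55 + (2*6)*149) = 1/(55 + 12*149) = 1/(55 + 1788) = 1/1843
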